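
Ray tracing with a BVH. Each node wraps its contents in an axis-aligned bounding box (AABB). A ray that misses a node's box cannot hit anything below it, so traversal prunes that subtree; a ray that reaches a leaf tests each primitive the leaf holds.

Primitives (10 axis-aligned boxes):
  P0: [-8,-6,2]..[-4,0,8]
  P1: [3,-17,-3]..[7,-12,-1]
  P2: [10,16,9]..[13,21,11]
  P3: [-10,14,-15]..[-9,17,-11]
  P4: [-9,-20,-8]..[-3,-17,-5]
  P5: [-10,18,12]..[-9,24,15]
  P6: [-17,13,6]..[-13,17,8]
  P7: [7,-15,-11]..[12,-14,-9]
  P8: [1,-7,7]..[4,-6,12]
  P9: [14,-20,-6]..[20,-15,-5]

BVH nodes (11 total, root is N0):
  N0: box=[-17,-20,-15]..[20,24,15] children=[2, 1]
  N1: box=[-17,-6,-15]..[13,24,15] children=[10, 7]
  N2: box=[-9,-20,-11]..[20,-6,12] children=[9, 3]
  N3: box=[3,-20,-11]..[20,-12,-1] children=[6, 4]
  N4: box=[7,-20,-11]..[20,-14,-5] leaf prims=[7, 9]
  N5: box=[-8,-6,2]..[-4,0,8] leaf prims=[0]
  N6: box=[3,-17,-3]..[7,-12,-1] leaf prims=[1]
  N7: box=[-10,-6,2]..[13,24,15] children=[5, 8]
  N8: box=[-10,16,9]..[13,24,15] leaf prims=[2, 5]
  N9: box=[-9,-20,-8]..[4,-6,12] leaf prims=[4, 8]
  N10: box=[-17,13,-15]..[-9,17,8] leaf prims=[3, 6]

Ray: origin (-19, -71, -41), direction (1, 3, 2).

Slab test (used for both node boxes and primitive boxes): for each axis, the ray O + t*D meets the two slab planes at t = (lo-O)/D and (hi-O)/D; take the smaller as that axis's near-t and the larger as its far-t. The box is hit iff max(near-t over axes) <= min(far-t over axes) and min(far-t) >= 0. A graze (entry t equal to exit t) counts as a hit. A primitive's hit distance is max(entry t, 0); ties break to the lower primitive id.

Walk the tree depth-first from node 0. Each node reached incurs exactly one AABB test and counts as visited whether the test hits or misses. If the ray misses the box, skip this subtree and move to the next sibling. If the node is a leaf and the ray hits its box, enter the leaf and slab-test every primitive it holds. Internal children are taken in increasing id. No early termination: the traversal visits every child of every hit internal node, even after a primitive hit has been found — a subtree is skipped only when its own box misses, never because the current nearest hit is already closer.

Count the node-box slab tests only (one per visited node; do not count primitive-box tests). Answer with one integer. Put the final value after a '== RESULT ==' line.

Trace the traversal:
N0 x:[2,39] y:[17,95/3] z:[13,28] -> hit [17,28], descend [1, 2]
  N1 x:[2,32] y:[65/3,95/3] z:[13,28] -> hit [65/3,28], descend [7, 10]
    N7 x:[9,32] y:[65/3,95/3] z:[43/2,28] -> hit [65/3,28], descend [5, 8]
      N5 x:[11,15] y:[65/3,71/3] z:[43/2,49/2] -> miss, prune
      N8 x:[9,32] y:[29,95/3] z:[25,28] -> miss, prune
    N10 x:[2,10] y:[28,88/3] z:[13,49/2] -> miss, prune
  N2 x:[10,39] y:[17,65/3] z:[15,53/2] -> hit [17,65/3], descend [3, 9]
    N3 x:[22,39] y:[17,59/3] z:[15,20] -> miss, prune
    N9 x:[10,23] y:[17,65/3] z:[33/2,53/2] -> hit [17,65/3] leaf, test {P4(miss), P8(miss)}

Visited [0, 1, 7, 5, 8, 10, 2, 3, 9]. Tests: 9 box, 1 leaf. Nearest: miss.

== RESULT ==
9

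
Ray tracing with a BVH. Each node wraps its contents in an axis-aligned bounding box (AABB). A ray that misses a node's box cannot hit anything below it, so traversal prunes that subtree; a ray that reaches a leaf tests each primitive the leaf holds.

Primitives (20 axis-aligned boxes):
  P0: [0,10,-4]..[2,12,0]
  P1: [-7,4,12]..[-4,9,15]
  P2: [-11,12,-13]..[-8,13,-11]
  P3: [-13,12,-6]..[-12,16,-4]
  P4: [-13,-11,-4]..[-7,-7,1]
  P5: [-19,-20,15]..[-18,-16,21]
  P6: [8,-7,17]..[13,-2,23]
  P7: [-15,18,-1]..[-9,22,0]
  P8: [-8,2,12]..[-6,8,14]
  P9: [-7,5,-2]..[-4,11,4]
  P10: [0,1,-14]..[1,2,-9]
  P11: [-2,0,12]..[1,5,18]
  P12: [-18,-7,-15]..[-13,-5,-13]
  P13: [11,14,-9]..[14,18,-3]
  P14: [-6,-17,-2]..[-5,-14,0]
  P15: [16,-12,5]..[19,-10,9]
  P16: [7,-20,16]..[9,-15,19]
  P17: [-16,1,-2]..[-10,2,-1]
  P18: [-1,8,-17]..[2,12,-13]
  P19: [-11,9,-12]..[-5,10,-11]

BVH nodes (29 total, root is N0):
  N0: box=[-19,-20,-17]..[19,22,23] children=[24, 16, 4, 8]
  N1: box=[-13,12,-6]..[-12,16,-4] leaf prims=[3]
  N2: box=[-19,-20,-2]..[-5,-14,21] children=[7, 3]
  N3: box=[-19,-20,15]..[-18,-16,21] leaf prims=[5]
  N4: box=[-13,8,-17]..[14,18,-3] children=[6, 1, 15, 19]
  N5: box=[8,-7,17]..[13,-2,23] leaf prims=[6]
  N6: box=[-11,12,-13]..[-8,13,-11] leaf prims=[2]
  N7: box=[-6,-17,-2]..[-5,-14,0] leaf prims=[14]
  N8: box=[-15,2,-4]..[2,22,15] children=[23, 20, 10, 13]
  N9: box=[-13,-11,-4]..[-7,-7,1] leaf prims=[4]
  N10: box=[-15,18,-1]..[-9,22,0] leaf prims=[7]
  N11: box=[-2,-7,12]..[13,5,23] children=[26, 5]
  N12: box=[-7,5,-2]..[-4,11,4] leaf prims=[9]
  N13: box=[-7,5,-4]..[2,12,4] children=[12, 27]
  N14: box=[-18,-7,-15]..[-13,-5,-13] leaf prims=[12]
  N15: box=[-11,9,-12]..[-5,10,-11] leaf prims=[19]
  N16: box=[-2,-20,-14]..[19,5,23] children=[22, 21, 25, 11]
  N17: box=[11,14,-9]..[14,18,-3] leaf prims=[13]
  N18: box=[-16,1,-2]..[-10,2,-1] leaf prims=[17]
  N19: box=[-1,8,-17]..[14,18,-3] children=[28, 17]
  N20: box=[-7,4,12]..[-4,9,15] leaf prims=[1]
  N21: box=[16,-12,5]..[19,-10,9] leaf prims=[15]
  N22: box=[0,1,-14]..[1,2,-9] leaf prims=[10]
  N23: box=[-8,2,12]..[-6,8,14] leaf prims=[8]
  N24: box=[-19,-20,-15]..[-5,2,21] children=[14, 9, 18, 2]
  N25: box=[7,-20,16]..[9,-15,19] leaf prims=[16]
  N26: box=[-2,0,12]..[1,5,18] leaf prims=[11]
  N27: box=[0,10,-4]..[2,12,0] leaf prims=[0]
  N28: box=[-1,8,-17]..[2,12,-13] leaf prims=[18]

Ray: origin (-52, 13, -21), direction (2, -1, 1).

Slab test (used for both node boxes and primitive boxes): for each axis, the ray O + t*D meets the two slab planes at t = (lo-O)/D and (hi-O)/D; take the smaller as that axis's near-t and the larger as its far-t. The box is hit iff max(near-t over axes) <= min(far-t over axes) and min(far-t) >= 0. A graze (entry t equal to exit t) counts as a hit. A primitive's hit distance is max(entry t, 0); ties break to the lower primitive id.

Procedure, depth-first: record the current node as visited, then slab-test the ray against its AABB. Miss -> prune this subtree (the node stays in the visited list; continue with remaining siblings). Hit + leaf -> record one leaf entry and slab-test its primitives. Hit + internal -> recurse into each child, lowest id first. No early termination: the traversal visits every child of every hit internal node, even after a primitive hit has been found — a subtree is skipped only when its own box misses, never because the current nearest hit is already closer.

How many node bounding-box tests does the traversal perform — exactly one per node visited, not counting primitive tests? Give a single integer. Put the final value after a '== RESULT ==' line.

Trace the traversal:
N0 x:[33/2,71/2] y:[-9,33] z:[4,44] -> hit [33/2,33], descend [4, 8, 16, 24]
  N4 x:[39/2,33] y:[-5,5] z:[4,18] -> miss, prune
  N8 x:[37/2,27] y:[-9,11] z:[17,36] -> miss, prune
  N16 x:[25,71/2] y:[8,33] z:[7,44] -> hit [25,33], descend [11, 21, 22, 25]
    N11 x:[25,65/2] y:[8,20] z:[33,44] -> miss, prune
    N21 x:[34,71/2] y:[23,25] z:[26,30] -> miss, prune
    N22 x:[26,53/2] y:[11,12] z:[7,12] -> miss, prune
    N25 x:[59/2,61/2] y:[28,33] z:[37,40] -> miss, prune
  N24 x:[33/2,47/2] y:[11,33] z:[6,42] -> hit [33/2,47/2], descend [2, 9, 14, 18]
    N2 x:[33/2,47/2] y:[27,33] z:[19,42] -> miss, prune
    N9 x:[39/2,45/2] y:[20,24] z:[17,22] -> hit [20,22] leaf, test {P4@t=20}
    N14 x:[17,39/2] y:[18,20] z:[6,8] -> miss, prune
    N18 x:[18,21] y:[11,12] z:[19,20] -> miss, prune

order=[0, 4, 8, 16, 11, 21, 22, 25, 24, 2, 9, 14, 18]  |boxes|=13  |leaves|=1  hit=P4

== RESULT ==
13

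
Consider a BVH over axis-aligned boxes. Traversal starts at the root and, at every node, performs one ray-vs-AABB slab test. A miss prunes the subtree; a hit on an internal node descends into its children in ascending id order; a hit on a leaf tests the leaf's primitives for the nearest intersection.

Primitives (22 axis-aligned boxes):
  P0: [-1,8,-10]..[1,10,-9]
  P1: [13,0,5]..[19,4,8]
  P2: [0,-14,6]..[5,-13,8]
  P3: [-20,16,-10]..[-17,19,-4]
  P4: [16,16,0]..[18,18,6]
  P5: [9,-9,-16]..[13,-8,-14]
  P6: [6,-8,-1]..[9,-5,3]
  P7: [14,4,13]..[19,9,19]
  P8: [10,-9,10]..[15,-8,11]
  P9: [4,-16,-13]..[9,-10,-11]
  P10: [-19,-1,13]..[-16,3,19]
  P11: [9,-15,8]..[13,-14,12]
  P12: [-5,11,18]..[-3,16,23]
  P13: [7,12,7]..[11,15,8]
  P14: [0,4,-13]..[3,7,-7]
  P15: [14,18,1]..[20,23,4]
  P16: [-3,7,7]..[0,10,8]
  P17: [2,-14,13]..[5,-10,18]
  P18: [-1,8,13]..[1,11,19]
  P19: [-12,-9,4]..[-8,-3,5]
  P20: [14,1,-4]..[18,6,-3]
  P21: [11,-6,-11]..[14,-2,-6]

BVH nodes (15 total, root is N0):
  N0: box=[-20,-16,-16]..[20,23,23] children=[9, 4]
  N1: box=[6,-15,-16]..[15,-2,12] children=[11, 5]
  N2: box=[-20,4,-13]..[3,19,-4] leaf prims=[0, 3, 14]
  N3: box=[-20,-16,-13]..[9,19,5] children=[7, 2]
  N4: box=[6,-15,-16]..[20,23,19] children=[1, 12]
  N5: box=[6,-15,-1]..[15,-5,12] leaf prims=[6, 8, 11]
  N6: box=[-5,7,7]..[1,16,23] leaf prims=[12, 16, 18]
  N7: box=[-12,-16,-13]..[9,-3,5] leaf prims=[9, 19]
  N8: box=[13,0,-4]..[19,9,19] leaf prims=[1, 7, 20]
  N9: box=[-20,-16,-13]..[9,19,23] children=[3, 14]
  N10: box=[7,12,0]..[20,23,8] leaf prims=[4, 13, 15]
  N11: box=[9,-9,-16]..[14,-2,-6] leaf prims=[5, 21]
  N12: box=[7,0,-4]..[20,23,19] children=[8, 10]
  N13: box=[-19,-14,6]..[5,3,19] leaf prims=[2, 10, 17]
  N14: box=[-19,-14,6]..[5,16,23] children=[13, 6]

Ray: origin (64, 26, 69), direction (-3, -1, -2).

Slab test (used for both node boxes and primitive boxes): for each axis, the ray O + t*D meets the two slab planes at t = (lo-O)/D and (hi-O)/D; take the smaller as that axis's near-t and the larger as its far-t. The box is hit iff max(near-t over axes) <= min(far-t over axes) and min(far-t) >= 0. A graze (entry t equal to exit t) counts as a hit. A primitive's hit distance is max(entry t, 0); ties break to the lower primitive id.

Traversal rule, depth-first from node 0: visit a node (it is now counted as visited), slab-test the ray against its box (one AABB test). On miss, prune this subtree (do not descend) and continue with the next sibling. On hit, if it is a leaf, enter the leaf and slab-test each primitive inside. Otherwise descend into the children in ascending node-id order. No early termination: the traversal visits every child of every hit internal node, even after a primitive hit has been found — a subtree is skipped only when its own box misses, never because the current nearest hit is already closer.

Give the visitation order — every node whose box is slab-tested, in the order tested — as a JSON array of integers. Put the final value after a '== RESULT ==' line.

Trace the traversal:
N0 x:[44/3,28] y:[3,42] z:[23,85/2] -> hit [23,28], descend [4, 9]
  N4 x:[44/3,58/3] y:[3,41] z:[25,85/2] -> miss, prune
  N9 x:[55/3,28] y:[7,42] z:[23,41] -> hit [23,28], descend [3, 14]
    N3 x:[55/3,28] y:[7,42] z:[32,41] -> miss, prune
    N14 x:[59/3,83/3] y:[10,40] z:[23,63/2] -> hit [23,83/3], descend [6, 13]
      N6 x:[21,23] y:[10,19] z:[23,31] -> miss, prune
      N13 x:[59/3,83/3] y:[23,40] z:[25,63/2] -> hit [25,83/3] leaf, test {P2(miss), P10@t=80/3, P17(miss)}

order=[0, 4, 9, 3, 14, 6, 13]  |boxes|=7  |leaves|=1  hit=P10

== RESULT ==
[0, 4, 9, 3, 14, 6, 13]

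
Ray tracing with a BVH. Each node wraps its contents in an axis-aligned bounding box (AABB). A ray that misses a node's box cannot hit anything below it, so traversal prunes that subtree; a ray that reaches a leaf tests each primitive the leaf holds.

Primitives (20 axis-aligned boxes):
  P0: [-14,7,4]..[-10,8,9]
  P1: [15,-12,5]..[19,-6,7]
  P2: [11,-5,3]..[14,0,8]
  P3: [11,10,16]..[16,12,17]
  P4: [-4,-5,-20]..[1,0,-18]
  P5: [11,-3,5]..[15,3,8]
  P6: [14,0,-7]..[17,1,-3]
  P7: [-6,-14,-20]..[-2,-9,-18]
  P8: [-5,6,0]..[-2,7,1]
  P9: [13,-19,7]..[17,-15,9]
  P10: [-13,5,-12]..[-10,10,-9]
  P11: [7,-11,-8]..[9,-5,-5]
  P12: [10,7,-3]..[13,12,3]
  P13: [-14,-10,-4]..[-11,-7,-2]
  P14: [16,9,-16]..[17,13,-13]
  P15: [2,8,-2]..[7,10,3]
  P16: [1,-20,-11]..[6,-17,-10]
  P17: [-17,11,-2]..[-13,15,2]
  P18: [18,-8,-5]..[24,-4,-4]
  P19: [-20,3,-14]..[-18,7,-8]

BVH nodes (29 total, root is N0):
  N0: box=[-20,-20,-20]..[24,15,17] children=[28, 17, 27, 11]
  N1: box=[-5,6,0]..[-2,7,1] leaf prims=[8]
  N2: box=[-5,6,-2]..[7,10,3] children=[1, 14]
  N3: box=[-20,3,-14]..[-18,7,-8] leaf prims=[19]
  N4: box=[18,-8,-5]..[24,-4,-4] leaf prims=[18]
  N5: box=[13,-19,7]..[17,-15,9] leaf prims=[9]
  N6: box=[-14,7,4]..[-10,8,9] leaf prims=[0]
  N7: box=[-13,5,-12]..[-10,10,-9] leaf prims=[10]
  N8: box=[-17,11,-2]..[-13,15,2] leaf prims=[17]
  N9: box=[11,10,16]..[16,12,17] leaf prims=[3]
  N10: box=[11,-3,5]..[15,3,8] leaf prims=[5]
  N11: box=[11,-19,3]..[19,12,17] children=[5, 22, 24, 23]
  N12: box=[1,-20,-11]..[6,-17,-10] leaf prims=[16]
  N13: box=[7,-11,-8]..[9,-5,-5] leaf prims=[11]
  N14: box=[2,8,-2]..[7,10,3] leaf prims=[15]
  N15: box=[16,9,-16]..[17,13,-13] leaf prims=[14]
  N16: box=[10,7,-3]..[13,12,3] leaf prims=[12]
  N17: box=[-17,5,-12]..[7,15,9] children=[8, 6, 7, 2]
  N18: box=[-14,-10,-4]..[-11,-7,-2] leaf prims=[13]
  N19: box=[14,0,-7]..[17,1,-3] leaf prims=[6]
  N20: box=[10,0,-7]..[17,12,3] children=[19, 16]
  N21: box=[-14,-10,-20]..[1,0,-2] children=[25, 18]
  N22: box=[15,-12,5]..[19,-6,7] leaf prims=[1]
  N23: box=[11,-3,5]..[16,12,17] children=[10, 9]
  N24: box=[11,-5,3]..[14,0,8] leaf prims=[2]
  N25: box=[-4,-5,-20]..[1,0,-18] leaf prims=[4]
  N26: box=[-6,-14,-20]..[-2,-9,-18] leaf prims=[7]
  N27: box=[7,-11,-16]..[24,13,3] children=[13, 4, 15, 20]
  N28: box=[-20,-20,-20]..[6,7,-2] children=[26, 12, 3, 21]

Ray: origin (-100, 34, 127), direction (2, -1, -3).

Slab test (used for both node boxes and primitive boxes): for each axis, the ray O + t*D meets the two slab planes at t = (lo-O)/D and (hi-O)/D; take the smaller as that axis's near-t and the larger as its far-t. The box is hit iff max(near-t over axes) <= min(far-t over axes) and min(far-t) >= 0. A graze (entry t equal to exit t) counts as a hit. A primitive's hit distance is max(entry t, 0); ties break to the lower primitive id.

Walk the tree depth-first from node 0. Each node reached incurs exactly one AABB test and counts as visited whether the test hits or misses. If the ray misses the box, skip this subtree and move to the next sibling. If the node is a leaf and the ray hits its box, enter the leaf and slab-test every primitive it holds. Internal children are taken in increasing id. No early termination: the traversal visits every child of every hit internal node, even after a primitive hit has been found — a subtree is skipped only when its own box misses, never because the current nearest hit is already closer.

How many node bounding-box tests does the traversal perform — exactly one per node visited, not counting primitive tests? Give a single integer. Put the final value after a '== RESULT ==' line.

Trace the traversal:
N0 x:[40,62] y:[19,54] z:[110/3,49] -> hit [40,49], descend [11, 17, 27, 28]
  N11 x:[111/2,119/2] y:[22,53] z:[110/3,124/3] -> miss, prune
  N17 x:[83/2,107/2] y:[19,29] z:[118/3,139/3] -> miss, prune
  N27 x:[107/2,62] y:[21,45] z:[124/3,143/3] -> miss, prune
  N28 x:[40,53] y:[27,54] z:[43,49] -> hit [43,49], descend [3, 12, 21, 26]
    N3 x:[40,41] y:[27,31] z:[45,47] -> miss, prune
    N12 x:[101/2,53] y:[51,54] z:[137/3,46] -> miss, prune
    N21 x:[43,101/2] y:[34,44] z:[43,49] -> hit [43,44], descend [18, 25]
      N18 x:[43,89/2] y:[41,44] z:[43,131/3] -> hit [43,131/3] leaf, test {P13@t=43}
      N25 x:[48,101/2] y:[34,39] z:[145/3,49] -> miss, prune
    N26 x:[47,49] y:[43,48] z:[145/3,49] -> miss, prune

11 AABB tests over nodes [0, 11, 17, 27, 28, 3, 12, 21, 18, 25, 26]; 1 leaf entered; closest P13.

== RESULT ==
11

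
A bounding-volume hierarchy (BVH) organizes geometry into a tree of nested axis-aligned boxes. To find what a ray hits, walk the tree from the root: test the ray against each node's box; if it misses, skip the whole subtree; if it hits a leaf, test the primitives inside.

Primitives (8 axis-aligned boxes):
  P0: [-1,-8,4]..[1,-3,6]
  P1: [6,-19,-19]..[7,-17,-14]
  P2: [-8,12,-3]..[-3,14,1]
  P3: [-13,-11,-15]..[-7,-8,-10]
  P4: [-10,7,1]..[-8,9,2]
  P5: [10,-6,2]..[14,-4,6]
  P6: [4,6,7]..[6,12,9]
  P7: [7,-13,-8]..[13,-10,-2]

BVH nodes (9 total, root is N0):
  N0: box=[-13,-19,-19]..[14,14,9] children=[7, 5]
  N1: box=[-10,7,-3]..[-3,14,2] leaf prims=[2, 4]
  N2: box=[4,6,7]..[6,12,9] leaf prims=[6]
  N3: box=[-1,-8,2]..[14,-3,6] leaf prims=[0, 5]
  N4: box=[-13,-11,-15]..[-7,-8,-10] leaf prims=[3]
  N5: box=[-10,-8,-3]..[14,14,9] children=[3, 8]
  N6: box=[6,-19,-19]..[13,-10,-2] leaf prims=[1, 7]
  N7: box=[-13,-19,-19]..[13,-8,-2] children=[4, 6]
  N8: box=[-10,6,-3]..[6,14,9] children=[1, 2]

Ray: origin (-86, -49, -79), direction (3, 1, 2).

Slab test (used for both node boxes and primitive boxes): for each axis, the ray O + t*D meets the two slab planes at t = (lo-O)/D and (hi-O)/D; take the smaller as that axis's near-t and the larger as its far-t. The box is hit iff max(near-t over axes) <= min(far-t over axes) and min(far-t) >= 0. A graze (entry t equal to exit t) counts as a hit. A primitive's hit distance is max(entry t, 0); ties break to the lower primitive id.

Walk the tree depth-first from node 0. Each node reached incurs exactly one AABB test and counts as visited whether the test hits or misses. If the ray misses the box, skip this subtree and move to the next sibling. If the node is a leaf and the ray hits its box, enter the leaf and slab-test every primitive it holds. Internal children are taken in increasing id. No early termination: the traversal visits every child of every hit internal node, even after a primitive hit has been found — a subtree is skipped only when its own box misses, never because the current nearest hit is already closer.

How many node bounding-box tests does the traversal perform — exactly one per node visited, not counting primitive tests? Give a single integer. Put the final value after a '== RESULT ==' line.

Traverse from the root:
N0 x:[73/3,100/3] y:[30,63] z:[30,44] -> hit [30,100/3], descend [5, 7]
  N5 x:[76/3,100/3] y:[41,63] z:[38,44] -> miss, prune
  N7 x:[73/3,33] y:[30,41] z:[30,77/2] -> hit [30,33], descend [4, 6]
    N4 x:[73/3,79/3] y:[38,41] z:[32,69/2] -> miss, prune
    N6 x:[92/3,33] y:[30,39] z:[30,77/2] -> hit [92/3,33] leaf, test {P1@t=92/3, P7(miss)}

Summary -> nodes [0, 5, 7, 4, 6]; box-tests=5; leaf-entries=1; first=P1

== RESULT ==
5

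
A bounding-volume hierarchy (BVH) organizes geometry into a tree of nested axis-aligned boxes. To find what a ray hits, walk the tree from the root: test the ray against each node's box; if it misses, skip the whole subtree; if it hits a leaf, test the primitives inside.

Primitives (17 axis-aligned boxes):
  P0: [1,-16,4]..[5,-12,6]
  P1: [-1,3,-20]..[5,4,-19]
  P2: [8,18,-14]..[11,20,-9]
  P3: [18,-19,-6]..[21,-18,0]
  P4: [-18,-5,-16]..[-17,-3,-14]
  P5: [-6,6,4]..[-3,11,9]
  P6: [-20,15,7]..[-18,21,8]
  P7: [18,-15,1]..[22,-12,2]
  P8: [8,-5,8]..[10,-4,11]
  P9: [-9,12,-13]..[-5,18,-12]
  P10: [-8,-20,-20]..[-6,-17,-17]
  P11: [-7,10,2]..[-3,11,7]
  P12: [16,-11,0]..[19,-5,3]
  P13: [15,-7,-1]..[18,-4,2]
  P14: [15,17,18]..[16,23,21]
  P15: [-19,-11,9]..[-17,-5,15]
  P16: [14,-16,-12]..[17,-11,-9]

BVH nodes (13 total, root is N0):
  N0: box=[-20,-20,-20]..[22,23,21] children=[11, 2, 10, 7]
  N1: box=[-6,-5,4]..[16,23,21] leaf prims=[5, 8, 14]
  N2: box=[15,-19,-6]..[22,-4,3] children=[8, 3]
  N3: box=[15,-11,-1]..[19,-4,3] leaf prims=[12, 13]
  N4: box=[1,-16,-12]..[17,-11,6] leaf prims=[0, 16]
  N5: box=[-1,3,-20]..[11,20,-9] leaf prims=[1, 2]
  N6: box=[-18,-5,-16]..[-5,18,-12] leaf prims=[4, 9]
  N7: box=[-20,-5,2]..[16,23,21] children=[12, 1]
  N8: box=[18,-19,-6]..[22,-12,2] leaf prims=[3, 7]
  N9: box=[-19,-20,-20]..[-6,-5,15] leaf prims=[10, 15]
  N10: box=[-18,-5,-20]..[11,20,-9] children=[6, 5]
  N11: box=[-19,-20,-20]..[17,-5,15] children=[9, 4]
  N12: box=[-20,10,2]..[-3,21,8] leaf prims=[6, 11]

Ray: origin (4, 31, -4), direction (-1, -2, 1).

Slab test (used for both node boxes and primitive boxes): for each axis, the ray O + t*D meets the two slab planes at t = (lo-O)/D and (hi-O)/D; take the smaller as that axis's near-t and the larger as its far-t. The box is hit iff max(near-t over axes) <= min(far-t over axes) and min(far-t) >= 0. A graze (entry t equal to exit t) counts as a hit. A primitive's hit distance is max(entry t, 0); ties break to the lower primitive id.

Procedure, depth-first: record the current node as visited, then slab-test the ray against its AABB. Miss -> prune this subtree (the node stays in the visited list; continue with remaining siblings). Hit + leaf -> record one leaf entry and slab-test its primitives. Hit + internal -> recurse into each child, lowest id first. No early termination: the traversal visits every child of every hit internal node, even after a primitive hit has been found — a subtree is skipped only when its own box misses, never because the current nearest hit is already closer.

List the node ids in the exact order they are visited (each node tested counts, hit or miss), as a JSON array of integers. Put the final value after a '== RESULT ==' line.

Trace the traversal:
N0 x:[-18,24] y:[4,51/2] z:[-16,25] -> hit [4,24], descend [2, 7, 10, 11]
  N2 x:[-18,-11] y:[35/2,25] z:[-2,7] -> miss, prune
  N7 x:[-12,24] y:[4,18] z:[6,25] -> hit [6,18], descend [1, 12]
    N1 x:[-12,10] y:[4,18] z:[8,25] -> hit [8,10] leaf, test {P5@t=10, P8(miss), P14(miss)}
    N12 x:[7,24] y:[5,21/2] z:[6,12] -> hit [7,21/2] leaf, test {P6(miss), P11@t=10}
  N10 x:[-7,22] y:[11/2,18] z:[-16,-5] -> miss, prune
  N11 x:[-13,23] y:[18,51/2] z:[-16,19] -> hit [18,19], descend [4, 9]
    N4 x:[-13,3] y:[21,47/2] z:[-8,10] -> miss, prune
    N9 x:[10,23] y:[18,51/2] z:[-16,19] -> hit [18,19] leaf, test {P10(miss), P15(miss)}

Visited [0, 2, 7, 1, 12, 10, 11, 4, 9]. Tests: 9 box, 3 leaf. Nearest: P5.

== RESULT ==
[0, 2, 7, 1, 12, 10, 11, 4, 9]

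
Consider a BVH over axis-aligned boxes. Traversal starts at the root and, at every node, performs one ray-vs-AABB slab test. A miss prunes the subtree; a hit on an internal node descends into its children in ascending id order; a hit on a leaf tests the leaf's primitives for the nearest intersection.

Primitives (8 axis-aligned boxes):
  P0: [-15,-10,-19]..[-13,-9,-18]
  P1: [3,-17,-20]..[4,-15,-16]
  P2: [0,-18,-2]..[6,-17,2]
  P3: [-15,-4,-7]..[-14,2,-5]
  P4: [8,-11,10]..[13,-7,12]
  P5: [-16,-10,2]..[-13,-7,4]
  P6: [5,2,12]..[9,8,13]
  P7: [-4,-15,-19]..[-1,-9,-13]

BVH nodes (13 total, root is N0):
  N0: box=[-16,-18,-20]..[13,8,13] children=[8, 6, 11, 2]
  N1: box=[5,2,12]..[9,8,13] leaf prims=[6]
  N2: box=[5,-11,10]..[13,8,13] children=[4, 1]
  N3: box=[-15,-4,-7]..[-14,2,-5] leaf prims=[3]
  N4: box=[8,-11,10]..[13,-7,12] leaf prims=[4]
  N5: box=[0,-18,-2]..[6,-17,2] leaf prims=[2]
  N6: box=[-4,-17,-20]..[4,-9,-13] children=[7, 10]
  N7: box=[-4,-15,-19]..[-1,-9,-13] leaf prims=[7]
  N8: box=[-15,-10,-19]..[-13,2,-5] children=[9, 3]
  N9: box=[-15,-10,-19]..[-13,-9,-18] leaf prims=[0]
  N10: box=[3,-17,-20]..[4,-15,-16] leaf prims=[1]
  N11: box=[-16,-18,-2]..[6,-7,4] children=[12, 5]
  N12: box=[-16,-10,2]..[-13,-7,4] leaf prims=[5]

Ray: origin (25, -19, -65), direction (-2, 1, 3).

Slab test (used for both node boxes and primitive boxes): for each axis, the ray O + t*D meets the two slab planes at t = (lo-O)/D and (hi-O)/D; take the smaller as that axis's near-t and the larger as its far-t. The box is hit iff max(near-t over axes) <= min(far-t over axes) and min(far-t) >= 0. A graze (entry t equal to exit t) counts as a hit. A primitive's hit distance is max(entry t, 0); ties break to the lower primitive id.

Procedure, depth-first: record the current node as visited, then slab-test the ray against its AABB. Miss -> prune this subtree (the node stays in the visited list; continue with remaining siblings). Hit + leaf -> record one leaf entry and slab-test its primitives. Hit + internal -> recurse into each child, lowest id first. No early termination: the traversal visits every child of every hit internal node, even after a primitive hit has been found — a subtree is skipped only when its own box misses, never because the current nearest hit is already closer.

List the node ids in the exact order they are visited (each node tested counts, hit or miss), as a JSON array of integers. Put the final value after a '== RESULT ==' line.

Trace the traversal:
N0 x:[6,41/2] y:[1,27] z:[15,26] -> hit [15,41/2], descend [2, 6, 8, 11]
  N2 x:[6,10] y:[8,27] z:[25,26] -> miss, prune
  N6 x:[21/2,29/2] y:[2,10] z:[15,52/3] -> miss, prune
  N8 x:[19,20] y:[9,21] z:[46/3,20] -> hit [19,20], descend [3, 9]
    N3 x:[39/2,20] y:[15,21] z:[58/3,20] -> hit [39/2,20] leaf, test {P3@t=39/2}
    N9 x:[19,20] y:[9,10] z:[46/3,47/3] -> miss, prune
  N11 x:[19/2,41/2] y:[1,12] z:[21,23] -> miss, prune

order=[0, 2, 6, 8, 3, 9, 11]  |boxes|=7  |leaves|=1  hit=P3

== RESULT ==
[0, 2, 6, 8, 3, 9, 11]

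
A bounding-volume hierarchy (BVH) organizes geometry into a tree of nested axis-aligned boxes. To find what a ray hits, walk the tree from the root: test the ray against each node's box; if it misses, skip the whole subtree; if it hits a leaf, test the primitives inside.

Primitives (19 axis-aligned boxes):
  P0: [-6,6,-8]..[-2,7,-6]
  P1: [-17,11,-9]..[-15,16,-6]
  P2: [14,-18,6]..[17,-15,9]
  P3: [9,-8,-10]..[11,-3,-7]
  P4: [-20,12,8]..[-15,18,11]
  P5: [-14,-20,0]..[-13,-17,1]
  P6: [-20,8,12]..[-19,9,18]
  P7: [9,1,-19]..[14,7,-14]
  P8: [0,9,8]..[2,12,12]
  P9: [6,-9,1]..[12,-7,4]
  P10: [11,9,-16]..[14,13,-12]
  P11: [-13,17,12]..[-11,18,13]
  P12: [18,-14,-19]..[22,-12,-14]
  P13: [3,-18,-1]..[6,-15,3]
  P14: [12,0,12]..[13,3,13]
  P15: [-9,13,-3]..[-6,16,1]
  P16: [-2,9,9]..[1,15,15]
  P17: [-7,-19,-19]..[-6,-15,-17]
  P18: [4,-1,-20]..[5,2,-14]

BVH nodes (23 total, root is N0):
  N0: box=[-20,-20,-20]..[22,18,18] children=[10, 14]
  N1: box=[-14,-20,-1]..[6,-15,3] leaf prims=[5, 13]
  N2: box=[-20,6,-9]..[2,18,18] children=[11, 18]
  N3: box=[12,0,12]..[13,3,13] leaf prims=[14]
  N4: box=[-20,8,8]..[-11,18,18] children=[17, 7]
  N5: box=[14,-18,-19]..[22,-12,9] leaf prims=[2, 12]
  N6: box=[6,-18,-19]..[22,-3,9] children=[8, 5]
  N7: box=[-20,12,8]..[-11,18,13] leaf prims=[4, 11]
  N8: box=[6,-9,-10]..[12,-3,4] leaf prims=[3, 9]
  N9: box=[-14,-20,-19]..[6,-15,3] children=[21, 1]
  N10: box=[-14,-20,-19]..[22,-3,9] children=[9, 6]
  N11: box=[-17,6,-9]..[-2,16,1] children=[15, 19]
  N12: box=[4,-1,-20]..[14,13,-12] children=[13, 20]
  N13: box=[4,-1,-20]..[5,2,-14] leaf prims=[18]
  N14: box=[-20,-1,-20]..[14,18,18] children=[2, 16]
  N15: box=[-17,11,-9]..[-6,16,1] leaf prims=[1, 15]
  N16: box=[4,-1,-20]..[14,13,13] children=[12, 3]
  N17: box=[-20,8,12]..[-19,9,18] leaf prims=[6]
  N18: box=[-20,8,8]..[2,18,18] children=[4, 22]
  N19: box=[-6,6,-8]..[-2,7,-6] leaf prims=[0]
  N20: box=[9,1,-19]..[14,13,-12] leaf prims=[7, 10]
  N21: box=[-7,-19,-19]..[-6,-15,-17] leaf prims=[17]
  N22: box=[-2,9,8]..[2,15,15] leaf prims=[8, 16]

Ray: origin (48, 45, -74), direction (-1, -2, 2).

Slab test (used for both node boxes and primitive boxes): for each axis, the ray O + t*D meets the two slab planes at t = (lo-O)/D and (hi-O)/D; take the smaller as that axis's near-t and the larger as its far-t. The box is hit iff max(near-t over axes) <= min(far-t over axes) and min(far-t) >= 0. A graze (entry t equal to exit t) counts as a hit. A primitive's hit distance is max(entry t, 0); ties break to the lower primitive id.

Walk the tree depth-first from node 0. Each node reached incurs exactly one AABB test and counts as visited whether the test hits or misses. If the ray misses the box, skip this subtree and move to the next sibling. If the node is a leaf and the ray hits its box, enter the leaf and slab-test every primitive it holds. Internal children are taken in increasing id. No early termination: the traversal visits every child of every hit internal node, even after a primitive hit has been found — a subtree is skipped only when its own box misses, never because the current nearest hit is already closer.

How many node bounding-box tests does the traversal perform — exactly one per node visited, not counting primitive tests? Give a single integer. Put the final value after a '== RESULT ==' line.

Walk:
N0 x:[26,68] y:[27/2,65/2] z:[27,46] -> hit [27,65/2], descend [10, 14]
  N10 x:[26,62] y:[24,65/2] z:[55/2,83/2] -> hit [55/2,65/2], descend [6, 9]
    N6 x:[26,42] y:[24,63/2] z:[55/2,83/2] -> hit [55/2,63/2], descend [5, 8]
      N5 x:[26,34] y:[57/2,63/2] z:[55/2,83/2] -> hit [57/2,63/2] leaf, test {P2(miss), P12@t=57/2}
      N8 x:[36,42] y:[24,27] z:[32,39] -> miss, prune
    N9 x:[42,62] y:[30,65/2] z:[55/2,77/2] -> miss, prune
  N14 x:[34,68] y:[27/2,23] z:[27,46] -> miss, prune

7 AABB tests over nodes [0, 10, 6, 5, 8, 9, 14]; 1 leaf entered; closest P12.

== RESULT ==
7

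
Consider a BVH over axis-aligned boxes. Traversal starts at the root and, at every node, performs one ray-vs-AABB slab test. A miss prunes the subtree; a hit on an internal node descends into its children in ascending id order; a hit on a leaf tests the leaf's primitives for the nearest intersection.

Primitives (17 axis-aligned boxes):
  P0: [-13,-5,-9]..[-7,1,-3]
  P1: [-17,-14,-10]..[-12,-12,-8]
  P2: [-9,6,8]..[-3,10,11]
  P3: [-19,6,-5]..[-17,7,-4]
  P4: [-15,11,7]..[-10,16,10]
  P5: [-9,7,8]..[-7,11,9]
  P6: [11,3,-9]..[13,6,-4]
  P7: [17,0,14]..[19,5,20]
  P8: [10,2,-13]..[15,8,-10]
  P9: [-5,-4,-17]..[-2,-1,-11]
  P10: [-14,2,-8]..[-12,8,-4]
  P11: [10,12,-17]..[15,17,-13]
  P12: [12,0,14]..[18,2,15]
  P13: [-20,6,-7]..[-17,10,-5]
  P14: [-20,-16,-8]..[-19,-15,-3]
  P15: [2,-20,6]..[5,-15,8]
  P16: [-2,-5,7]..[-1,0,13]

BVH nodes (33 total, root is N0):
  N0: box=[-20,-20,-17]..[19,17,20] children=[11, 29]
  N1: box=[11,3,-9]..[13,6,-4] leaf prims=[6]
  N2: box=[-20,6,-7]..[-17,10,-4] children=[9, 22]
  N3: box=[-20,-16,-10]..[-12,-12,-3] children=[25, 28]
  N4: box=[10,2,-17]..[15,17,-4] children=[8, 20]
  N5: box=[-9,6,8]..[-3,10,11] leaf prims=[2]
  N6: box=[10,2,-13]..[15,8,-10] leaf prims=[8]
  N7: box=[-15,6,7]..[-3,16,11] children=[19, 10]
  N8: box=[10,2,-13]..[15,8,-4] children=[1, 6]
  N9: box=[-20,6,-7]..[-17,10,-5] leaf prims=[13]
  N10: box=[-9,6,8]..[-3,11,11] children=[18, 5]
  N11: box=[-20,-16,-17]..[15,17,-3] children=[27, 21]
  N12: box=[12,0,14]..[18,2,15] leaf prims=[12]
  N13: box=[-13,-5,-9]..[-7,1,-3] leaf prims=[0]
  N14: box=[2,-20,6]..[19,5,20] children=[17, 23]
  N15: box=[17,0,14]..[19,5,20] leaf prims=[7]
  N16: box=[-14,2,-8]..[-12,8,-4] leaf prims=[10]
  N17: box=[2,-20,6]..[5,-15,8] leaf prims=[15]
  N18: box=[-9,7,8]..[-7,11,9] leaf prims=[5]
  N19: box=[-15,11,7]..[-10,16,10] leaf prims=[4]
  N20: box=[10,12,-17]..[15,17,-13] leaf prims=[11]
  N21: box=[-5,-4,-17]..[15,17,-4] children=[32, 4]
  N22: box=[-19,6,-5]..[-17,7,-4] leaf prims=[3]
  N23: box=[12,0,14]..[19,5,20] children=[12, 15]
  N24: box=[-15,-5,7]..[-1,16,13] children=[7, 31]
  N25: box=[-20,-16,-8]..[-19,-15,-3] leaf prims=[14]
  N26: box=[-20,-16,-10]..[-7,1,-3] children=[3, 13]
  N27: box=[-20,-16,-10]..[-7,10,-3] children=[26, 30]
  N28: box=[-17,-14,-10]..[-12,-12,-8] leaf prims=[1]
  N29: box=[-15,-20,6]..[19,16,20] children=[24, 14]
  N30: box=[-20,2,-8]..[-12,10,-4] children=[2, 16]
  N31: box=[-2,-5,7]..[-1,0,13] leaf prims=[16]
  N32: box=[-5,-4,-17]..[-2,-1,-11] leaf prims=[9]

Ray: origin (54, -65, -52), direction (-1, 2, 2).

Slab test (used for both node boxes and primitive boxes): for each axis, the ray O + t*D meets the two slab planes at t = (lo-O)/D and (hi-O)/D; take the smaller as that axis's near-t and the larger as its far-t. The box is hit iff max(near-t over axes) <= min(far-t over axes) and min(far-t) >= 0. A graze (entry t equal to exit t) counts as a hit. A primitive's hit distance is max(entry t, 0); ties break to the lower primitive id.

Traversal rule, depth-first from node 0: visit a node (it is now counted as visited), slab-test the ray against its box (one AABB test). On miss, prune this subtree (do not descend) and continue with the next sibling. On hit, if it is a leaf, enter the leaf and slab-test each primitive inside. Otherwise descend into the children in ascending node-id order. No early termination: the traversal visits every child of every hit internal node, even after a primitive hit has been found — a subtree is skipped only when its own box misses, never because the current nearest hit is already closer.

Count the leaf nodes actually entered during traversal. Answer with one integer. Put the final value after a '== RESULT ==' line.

Traverse from the root:
N0 x:[35,74] y:[45/2,41] z:[35/2,36] -> hit [35,36], descend [11, 29]
  N11 x:[39,74] y:[49/2,41] z:[35/2,49/2] -> miss, prune
  N29 x:[35,69] y:[45/2,81/2] z:[29,36] -> hit [35,36], descend [14, 24]
    N14 x:[35,52] y:[45/2,35] z:[29,36] -> hit [35,35], descend [17, 23]
      N17 x:[49,52] y:[45/2,25] z:[29,30] -> miss, prune
      N23 x:[35,42] y:[65/2,35] z:[33,36] -> hit [35,35], descend [12, 15]
        N12 x:[36,42] y:[65/2,67/2] z:[33,67/2] -> miss, prune
        N15 x:[35,37] y:[65/2,35] z:[33,36] -> hit [35,35] leaf, test {P7@t=35}
    N24 x:[55,69] y:[30,81/2] z:[59/2,65/2] -> miss, prune

9 AABB tests over nodes [0, 11, 29, 14, 17, 23, 12, 15, 24]; 1 leaf entered; closest P7.

== RESULT ==
1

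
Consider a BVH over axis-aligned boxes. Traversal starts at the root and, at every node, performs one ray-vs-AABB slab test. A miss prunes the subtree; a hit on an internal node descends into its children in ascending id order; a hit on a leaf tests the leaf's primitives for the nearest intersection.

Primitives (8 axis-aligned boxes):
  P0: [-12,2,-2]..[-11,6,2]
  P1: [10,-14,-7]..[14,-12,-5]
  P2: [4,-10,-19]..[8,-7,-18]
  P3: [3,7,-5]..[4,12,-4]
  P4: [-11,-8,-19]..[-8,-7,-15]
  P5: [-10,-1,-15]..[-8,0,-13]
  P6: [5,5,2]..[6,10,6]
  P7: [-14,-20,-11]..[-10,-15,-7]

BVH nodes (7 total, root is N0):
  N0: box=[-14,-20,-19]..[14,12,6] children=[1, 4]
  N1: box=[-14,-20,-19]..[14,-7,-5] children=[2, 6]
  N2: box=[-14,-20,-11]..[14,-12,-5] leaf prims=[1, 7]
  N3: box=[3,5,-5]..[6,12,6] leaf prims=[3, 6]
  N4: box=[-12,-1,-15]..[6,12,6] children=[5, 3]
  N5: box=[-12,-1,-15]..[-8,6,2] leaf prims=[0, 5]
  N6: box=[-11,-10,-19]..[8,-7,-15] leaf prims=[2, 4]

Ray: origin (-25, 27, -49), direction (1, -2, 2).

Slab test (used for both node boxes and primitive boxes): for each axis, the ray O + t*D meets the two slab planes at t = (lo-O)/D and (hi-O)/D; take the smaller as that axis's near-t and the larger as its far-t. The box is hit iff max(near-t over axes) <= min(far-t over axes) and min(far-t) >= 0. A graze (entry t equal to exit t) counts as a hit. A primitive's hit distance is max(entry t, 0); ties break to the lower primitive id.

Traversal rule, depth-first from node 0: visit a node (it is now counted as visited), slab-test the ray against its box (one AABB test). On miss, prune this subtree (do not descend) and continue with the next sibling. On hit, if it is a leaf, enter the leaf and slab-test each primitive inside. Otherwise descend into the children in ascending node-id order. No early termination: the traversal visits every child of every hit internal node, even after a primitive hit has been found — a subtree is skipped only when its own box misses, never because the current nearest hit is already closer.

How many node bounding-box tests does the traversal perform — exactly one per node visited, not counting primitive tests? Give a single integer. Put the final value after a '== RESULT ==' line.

Walk:
N0 x:[11,39] y:[15/2,47/2] z:[15,55/2] -> hit [15,47/2], descend [1, 4]
  N1 x:[11,39] y:[17,47/2] z:[15,22] -> hit [17,22], descend [2, 6]
    N2 x:[11,39] y:[39/2,47/2] z:[19,22] -> hit [39/2,22] leaf, test {P1(miss), P7(miss)}
    N6 x:[14,33] y:[17,37/2] z:[15,17] -> hit [17,17] leaf, test {P2(miss), P4@t=17}
  N4 x:[13,31] y:[15/2,14] z:[17,55/2] -> miss, prune

5 AABB tests over nodes [0, 1, 2, 6, 4]; 2 leaves entered; closest P4.

== RESULT ==
5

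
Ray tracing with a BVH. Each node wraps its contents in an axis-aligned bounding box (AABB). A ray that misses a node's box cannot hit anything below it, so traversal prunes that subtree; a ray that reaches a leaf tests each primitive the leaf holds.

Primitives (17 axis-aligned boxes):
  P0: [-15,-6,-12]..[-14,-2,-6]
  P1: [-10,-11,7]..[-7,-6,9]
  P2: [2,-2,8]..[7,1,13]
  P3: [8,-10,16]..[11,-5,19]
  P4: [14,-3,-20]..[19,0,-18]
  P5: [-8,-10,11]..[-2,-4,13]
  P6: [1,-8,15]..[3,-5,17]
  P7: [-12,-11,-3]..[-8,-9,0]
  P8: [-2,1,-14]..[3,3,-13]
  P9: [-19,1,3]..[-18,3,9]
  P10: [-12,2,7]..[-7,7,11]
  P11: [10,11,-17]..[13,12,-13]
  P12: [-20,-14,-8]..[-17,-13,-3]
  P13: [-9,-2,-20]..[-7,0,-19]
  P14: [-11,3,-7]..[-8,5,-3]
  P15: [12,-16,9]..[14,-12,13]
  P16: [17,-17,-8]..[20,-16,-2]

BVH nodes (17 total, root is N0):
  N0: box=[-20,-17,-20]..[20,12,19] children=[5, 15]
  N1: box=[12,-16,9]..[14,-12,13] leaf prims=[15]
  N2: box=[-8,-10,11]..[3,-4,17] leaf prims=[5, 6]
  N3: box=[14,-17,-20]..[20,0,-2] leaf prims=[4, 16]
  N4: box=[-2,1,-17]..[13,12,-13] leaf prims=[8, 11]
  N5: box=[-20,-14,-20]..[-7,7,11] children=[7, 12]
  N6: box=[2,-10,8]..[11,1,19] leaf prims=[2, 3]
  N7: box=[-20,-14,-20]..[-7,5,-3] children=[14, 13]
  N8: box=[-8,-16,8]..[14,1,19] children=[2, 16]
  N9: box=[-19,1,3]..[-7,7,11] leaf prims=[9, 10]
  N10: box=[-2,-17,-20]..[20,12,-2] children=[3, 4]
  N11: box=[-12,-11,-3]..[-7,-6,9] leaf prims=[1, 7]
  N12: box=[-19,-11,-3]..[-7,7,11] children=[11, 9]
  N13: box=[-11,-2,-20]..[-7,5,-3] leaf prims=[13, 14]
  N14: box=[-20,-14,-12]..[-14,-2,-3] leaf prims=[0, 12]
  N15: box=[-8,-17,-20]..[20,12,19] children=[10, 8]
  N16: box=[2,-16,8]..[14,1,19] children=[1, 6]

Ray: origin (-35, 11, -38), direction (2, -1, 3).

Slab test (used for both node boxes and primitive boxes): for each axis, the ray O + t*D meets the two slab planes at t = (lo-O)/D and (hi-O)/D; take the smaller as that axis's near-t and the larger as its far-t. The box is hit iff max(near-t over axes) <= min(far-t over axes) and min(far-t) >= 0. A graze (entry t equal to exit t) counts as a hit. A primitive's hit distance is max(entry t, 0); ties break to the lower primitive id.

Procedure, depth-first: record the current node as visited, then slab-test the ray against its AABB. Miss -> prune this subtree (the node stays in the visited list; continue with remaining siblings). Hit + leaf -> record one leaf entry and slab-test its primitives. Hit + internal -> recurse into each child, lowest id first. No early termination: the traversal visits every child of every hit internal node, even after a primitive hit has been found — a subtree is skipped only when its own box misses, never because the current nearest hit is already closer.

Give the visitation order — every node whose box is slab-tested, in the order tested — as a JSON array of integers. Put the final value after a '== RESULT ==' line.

Traverse from the root:
N0 x:[15/2,55/2] y:[-1,28] z:[6,19] -> hit [15/2,19], descend [5, 15]
  N5 x:[15/2,14] y:[4,25] z:[6,49/3] -> hit [15/2,14], descend [7, 12]
    N7 x:[15/2,14] y:[6,25] z:[6,35/3] -> hit [15/2,35/3], descend [13, 14]
      N13 x:[12,14] y:[6,13] z:[6,35/3] -> miss, prune
      N14 x:[15/2,21/2] y:[13,25] z:[26/3,35/3] -> miss, prune
    N12 x:[8,14] y:[4,22] z:[35/3,49/3] -> hit [35/3,14], descend [9, 11]
      N9 x:[8,14] y:[4,10] z:[41/3,49/3] -> miss, prune
      N11 x:[23/2,14] y:[17,22] z:[35/3,47/3] -> miss, prune
  N15 x:[27/2,55/2] y:[-1,28] z:[6,19] -> hit [27/2,19], descend [8, 10]
    N8 x:[27/2,49/2] y:[10,27] z:[46/3,19] -> hit [46/3,19], descend [2, 16]
      N2 x:[27/2,19] y:[15,21] z:[49/3,55/3] -> hit [49/3,55/3] leaf, test {P5@t=49/3, P6@t=18}
      N16 x:[37/2,49/2] y:[10,27] z:[46/3,19] -> hit [37/2,19], descend [1, 6]
        N1 x:[47/2,49/2] y:[23,27] z:[47/3,17] -> miss, prune
        N6 x:[37/2,23] y:[10,21] z:[46/3,19] -> hit [37/2,19] leaf, test {P2(miss), P3(miss)}
    N10 x:[33/2,55/2] y:[-1,28] z:[6,12] -> miss, prune

Visited [0, 5, 7, 13, 14, 12, 9, 11, 15, 8, 2, 16, 1, 6, 10]. Tests: 15 box, 2 leaf. Nearest: P5.

== RESULT ==
[0, 5, 7, 13, 14, 12, 9, 11, 15, 8, 2, 16, 1, 6, 10]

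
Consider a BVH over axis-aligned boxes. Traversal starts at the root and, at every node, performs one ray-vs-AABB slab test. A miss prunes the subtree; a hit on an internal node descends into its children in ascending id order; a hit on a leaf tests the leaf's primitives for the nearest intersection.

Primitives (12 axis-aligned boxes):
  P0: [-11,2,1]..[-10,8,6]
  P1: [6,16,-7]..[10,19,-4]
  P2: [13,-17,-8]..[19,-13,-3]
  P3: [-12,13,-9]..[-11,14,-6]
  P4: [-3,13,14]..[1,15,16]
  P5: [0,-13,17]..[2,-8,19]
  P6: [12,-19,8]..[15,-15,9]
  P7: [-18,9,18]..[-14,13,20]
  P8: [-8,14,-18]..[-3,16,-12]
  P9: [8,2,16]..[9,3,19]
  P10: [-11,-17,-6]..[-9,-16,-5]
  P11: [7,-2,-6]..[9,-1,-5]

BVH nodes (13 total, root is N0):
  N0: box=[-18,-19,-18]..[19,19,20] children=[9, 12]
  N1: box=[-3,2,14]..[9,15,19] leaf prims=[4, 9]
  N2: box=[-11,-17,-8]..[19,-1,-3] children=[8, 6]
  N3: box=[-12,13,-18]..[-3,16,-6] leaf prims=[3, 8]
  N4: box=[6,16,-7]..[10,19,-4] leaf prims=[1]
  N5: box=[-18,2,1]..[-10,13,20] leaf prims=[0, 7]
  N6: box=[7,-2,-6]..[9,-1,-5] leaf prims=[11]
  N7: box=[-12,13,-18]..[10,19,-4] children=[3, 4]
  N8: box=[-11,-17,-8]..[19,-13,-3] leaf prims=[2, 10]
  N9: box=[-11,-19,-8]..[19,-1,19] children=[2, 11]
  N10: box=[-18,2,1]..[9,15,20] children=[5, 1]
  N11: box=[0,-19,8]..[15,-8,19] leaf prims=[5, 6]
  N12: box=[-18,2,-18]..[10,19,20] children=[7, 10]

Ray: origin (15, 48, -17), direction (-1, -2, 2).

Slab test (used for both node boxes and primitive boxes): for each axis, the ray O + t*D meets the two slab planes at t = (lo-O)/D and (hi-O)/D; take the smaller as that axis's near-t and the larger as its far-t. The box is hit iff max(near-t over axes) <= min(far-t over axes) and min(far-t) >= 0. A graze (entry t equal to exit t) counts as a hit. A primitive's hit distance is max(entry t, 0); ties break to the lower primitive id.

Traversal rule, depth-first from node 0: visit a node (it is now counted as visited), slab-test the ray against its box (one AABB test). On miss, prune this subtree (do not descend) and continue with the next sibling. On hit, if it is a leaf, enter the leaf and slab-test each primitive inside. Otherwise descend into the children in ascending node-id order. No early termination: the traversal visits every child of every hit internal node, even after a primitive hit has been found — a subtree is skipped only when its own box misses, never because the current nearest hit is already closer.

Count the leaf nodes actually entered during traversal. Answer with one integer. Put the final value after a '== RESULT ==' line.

Traverse from the root:
N0 x:[-4,33] y:[29/2,67/2] z:[-1/2,37/2] -> hit [29/2,37/2], descend [9, 12]
  N9 x:[-4,26] y:[49/2,67/2] z:[9/2,18] -> miss, prune
  N12 x:[5,33] y:[29/2,23] z:[-1/2,37/2] -> hit [29/2,37/2], descend [7, 10]
    N7 x:[5,27] y:[29/2,35/2] z:[-1/2,13/2] -> miss, prune
    N10 x:[6,33] y:[33/2,23] z:[9,37/2] -> hit [33/2,37/2], descend [1, 5]
      N1 x:[6,18] y:[33/2,23] z:[31/2,18] -> hit [33/2,18] leaf, test {P4@t=33/2, P9(miss)}
      N5 x:[25,33] y:[35/2,23] z:[9,37/2] -> miss, prune

Summary -> nodes [0, 9, 12, 7, 10, 1, 5]; box-tests=7; leaf-entries=1; first=P4

== RESULT ==
1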